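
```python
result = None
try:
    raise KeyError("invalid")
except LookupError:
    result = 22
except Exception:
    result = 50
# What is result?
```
22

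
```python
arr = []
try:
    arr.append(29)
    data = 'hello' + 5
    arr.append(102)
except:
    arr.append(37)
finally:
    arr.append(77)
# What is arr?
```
[29, 37, 77]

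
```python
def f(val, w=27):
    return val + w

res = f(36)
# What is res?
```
63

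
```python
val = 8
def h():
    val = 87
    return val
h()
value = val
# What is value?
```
8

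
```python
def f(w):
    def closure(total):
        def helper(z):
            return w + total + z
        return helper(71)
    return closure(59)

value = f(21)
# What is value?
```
151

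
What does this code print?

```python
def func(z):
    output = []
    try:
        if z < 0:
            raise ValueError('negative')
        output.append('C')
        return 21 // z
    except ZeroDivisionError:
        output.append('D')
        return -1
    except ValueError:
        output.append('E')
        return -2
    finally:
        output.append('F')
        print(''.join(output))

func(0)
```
CDF

z=0 causes ZeroDivisionError, caught, finally prints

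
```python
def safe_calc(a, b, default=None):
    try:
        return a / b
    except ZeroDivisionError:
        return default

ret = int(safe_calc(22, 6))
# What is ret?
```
3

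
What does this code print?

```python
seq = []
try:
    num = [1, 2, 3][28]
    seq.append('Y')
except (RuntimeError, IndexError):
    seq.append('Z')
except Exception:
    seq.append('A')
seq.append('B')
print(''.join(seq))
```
ZB

IndexError matches tuple containing it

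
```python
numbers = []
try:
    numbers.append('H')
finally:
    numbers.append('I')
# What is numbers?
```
['H', 'I']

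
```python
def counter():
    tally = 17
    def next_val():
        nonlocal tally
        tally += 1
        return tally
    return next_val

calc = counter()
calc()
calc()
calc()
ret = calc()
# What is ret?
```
21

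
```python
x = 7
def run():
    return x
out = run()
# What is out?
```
7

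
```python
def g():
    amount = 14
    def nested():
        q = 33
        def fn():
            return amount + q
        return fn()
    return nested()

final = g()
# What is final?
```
47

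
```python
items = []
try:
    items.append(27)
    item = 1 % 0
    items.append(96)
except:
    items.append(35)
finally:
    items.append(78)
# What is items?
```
[27, 35, 78]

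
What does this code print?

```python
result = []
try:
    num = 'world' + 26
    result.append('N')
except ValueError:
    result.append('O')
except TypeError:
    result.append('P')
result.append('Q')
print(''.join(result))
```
PQ

TypeError is caught by its specific handler, not ValueError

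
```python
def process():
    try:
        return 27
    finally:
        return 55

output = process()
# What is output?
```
55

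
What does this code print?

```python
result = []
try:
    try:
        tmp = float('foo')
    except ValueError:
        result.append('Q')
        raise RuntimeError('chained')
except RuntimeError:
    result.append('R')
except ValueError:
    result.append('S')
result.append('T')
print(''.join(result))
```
QRT

RuntimeError raised and caught, original ValueError not re-raised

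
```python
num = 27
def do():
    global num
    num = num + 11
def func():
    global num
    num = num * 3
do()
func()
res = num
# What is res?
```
114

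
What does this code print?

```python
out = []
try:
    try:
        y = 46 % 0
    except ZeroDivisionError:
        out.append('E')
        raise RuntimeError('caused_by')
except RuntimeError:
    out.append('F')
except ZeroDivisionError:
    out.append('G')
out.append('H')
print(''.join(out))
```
EFH

RuntimeError raised and caught, original ZeroDivisionError not re-raised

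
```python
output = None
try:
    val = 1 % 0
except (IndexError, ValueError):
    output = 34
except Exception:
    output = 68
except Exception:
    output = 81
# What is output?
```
68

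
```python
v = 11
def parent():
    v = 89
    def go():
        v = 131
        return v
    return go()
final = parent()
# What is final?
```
131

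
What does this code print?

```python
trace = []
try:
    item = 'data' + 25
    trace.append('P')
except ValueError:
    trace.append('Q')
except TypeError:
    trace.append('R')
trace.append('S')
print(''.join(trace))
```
RS

TypeError is caught by its specific handler, not ValueError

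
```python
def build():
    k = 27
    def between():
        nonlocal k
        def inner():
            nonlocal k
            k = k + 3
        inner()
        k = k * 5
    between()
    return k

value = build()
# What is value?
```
150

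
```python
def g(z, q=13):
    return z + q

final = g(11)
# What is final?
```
24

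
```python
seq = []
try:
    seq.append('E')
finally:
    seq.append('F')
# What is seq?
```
['E', 'F']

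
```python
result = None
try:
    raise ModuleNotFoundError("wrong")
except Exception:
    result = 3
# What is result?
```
3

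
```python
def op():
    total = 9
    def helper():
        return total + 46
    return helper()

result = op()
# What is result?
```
55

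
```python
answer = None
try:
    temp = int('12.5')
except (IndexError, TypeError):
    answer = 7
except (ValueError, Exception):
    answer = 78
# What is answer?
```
78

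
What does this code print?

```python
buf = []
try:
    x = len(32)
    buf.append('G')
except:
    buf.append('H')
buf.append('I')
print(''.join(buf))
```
HI

Exception raised in try, caught by bare except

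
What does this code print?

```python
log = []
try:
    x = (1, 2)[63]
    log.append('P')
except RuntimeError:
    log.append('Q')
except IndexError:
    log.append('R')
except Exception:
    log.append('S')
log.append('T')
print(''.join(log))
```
RT

IndexError matches before generic Exception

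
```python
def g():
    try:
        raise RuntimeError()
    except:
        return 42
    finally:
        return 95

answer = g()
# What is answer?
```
95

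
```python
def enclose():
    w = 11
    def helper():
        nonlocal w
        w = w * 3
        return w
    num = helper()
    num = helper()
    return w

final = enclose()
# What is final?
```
99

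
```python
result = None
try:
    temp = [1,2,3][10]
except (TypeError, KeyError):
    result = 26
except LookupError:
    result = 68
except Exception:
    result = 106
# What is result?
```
68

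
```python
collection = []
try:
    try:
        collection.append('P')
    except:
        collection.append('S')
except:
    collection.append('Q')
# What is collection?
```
['P']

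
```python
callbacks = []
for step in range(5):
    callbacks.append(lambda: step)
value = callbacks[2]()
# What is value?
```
4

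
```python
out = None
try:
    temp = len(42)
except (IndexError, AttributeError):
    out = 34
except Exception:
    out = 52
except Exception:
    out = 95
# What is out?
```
52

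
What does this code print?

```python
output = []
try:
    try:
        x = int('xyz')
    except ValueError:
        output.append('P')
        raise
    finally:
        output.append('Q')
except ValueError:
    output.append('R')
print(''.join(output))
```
PQR

finally runs before re-raised exception propagates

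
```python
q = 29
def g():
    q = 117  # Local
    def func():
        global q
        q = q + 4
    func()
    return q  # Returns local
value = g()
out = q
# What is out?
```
33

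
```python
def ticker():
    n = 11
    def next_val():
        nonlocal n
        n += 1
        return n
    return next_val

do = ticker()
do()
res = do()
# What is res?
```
13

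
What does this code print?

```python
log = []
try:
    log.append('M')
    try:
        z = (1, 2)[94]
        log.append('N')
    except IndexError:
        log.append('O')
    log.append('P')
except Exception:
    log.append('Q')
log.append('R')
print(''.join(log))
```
MOPR

Inner exception caught by inner handler, outer continues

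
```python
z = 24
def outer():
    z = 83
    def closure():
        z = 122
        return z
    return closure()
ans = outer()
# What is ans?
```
122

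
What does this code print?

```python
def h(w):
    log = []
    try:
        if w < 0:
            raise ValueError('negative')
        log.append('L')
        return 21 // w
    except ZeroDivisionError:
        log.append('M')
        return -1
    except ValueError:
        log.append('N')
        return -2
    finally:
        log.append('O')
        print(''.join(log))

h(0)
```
LMO

w=0 causes ZeroDivisionError, caught, finally prints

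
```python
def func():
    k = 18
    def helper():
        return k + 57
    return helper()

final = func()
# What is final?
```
75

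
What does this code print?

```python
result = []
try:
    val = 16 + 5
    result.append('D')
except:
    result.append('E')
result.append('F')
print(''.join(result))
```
DF

No exception, try block completes normally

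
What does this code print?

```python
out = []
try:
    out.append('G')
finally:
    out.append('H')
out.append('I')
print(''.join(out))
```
GHI

try/finally without except, no exception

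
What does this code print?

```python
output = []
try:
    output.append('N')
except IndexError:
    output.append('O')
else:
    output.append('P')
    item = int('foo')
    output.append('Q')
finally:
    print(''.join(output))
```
NP

Try succeeds, else appends 'P', ValueError in else is uncaught, finally prints before exception propagates ('Q' never appended)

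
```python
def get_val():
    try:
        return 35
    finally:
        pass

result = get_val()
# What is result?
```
35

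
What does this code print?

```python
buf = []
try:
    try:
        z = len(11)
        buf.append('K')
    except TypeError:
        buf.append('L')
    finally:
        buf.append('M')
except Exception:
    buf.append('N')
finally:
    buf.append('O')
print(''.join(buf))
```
LMO

Both finally blocks run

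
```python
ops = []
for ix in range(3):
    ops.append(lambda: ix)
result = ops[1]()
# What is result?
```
2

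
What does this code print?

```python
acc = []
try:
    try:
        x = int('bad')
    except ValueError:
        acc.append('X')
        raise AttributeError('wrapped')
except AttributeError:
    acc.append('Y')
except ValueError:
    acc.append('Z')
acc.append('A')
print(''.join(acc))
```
XYA

AttributeError raised and caught, original ValueError not re-raised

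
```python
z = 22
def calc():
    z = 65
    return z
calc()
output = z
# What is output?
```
22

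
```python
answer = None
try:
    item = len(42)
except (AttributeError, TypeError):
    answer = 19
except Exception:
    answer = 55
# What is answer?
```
19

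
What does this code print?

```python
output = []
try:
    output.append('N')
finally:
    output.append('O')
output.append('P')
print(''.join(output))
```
NOP

try/finally without except, no exception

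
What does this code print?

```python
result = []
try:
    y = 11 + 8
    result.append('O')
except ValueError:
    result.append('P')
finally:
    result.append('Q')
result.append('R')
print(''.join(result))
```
OQR

finally runs after normal execution too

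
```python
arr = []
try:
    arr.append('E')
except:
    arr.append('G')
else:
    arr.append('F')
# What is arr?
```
['E', 'F']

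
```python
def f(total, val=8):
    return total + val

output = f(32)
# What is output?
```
40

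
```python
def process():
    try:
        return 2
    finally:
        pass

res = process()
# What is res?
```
2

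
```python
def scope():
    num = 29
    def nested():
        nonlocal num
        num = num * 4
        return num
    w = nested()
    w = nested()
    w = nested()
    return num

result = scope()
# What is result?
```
1856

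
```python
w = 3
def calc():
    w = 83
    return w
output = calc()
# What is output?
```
83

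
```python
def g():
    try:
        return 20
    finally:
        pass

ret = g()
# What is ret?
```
20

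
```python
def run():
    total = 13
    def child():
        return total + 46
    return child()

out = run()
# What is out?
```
59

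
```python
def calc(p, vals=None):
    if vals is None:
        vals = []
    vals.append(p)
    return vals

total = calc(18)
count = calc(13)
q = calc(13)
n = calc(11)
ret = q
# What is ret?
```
[13]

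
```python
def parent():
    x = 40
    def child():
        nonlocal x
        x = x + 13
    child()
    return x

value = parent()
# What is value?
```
53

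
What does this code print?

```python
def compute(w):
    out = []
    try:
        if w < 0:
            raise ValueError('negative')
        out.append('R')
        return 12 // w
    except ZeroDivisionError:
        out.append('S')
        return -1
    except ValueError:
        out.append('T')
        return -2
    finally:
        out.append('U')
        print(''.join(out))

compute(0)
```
RSU

w=0 causes ZeroDivisionError, caught, finally prints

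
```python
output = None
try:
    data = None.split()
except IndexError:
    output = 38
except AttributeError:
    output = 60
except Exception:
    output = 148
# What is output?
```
60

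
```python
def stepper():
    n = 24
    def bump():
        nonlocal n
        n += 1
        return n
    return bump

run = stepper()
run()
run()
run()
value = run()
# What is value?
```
28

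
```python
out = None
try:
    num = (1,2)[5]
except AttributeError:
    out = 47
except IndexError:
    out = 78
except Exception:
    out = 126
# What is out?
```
78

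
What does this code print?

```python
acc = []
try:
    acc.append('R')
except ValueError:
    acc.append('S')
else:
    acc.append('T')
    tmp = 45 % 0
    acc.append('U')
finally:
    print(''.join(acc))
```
RT

Try succeeds, else appends 'T', ZeroDivisionError in else is uncaught, finally prints before exception propagates ('U' never appended)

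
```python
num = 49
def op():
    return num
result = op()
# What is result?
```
49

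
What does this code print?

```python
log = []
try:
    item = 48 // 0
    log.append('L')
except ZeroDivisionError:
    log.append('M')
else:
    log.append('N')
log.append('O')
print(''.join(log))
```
MO

else block skipped when exception is caught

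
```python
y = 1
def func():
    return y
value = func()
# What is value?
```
1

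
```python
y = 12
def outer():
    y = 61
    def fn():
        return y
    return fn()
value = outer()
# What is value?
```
61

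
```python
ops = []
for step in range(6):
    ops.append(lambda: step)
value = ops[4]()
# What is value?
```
5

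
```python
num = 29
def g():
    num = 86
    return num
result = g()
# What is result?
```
86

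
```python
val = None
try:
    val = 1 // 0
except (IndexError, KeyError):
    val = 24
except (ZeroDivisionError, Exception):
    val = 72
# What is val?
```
72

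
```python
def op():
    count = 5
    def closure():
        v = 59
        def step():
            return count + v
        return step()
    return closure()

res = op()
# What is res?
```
64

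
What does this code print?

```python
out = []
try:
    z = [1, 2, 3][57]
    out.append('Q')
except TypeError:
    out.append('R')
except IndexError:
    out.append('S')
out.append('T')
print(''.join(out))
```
ST

IndexError is caught by its specific handler, not TypeError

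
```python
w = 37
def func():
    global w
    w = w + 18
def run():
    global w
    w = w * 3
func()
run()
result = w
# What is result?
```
165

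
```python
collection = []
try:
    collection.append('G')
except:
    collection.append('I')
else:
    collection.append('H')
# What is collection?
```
['G', 'H']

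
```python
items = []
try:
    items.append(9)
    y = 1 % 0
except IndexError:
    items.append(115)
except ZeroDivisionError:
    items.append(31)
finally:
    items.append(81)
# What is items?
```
[9, 31, 81]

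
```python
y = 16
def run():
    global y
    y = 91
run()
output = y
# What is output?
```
91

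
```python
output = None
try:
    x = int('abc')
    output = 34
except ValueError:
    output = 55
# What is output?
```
55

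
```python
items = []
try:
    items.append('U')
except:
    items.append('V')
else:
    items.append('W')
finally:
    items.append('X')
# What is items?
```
['U', 'W', 'X']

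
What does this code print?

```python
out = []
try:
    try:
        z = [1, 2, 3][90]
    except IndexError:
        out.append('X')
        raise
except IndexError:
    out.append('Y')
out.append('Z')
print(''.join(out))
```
XYZ

raise without argument re-raises current exception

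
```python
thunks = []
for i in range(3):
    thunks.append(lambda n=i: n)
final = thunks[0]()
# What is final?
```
0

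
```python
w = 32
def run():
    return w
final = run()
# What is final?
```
32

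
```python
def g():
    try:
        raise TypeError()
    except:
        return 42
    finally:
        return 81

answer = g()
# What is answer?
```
81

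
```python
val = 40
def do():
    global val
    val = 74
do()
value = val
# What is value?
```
74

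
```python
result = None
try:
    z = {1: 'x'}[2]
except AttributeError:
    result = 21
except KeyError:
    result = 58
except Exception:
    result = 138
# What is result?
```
58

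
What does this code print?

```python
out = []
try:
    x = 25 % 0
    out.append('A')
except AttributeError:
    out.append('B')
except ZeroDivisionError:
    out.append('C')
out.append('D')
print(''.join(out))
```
CD

ZeroDivisionError is caught by its specific handler, not AttributeError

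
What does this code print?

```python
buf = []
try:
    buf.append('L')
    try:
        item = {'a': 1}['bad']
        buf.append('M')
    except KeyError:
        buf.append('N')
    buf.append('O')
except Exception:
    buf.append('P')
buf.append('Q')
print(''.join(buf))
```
LNOQ

Inner exception caught by inner handler, outer continues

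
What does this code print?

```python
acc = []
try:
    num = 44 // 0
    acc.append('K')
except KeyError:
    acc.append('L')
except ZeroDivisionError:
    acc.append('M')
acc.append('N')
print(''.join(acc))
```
MN

ZeroDivisionError is caught by its specific handler, not KeyError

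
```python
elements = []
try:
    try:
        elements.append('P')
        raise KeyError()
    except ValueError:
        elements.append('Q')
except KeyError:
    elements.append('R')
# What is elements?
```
['P', 'R']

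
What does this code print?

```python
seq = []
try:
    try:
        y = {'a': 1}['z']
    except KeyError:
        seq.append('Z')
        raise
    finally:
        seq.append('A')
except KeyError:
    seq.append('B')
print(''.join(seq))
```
ZAB

finally runs before re-raised exception propagates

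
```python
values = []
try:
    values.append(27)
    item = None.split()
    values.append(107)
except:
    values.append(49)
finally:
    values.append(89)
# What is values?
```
[27, 49, 89]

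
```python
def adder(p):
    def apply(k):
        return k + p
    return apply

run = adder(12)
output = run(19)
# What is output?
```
31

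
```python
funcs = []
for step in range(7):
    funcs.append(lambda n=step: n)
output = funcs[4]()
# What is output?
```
4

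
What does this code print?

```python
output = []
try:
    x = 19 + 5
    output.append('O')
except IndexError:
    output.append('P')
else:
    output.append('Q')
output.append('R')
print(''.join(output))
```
OQR

else block runs when no exception occurs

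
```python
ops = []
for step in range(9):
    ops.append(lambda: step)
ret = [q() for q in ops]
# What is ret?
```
[8, 8, 8, 8, 8, 8, 8, 8, 8]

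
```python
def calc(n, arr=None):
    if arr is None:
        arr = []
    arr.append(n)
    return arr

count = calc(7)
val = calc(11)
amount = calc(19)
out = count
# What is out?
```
[7]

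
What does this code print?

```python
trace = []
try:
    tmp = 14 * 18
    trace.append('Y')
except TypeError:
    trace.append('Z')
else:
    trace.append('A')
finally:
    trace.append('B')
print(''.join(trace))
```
YAB

else runs before finally when no exception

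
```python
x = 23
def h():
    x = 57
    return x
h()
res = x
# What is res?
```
23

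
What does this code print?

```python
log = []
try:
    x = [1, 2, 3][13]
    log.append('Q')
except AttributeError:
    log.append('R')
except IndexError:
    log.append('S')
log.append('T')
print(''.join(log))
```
ST

IndexError is caught by its specific handler, not AttributeError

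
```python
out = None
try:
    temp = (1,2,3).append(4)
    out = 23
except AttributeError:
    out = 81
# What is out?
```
81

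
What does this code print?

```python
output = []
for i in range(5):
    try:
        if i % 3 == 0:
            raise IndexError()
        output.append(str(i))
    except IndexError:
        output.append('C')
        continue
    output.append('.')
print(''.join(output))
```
C1.2.C4.

continue in except skips rest of loop body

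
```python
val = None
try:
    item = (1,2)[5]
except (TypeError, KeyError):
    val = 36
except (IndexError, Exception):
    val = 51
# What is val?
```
51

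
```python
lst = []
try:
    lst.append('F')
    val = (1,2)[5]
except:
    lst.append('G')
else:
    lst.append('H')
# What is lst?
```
['F', 'G']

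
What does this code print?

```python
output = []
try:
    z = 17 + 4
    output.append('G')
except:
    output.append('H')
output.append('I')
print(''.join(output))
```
GI

No exception, try block completes normally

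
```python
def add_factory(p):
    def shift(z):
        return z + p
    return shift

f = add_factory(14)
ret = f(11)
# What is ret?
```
25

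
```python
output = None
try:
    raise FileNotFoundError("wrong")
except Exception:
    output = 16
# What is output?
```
16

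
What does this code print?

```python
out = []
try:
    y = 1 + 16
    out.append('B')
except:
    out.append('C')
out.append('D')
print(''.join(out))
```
BD

No exception, try block completes normally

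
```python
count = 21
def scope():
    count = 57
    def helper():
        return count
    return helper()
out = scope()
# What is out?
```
57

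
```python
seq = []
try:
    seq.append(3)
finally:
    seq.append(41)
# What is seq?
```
[3, 41]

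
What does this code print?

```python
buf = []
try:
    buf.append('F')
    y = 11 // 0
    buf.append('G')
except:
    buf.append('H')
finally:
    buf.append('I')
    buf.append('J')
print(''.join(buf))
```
FHIJ

Code before exception runs, then except, then all of finally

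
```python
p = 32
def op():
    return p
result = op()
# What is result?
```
32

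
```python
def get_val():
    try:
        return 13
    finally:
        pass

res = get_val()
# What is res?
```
13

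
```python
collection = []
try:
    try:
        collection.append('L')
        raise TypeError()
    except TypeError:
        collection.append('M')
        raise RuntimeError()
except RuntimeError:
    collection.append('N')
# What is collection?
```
['L', 'M', 'N']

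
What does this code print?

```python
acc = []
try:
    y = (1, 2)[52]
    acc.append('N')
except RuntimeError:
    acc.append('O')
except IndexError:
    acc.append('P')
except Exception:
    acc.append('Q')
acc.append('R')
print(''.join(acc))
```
PR

IndexError matches before generic Exception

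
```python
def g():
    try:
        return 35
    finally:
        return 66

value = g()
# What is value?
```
66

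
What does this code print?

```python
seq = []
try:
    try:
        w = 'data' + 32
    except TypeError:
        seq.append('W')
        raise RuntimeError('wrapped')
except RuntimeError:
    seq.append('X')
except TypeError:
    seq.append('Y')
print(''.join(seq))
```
WX

New RuntimeError raised, caught by outer RuntimeError handler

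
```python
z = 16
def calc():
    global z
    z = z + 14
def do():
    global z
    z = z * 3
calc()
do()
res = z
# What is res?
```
90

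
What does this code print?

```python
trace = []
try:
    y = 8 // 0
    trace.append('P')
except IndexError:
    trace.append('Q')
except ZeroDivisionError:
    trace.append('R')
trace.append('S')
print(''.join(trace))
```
RS

ZeroDivisionError is caught by its specific handler, not IndexError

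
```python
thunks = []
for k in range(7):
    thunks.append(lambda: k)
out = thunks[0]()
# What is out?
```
6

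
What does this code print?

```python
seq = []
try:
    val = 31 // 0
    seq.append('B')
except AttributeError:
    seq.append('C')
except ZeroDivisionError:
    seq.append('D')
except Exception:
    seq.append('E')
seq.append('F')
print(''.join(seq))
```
DF

ZeroDivisionError matches before generic Exception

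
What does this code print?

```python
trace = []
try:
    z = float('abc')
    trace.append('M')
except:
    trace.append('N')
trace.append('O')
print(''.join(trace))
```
NO

Exception raised in try, caught by bare except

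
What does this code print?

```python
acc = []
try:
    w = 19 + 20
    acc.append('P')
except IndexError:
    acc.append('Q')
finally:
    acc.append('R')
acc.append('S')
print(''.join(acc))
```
PRS

finally runs after normal execution too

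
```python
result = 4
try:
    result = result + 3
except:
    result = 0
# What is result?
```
7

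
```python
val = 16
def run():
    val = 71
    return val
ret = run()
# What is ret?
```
71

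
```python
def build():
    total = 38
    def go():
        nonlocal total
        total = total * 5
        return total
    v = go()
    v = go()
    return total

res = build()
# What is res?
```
950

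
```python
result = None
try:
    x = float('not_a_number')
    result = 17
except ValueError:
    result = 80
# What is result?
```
80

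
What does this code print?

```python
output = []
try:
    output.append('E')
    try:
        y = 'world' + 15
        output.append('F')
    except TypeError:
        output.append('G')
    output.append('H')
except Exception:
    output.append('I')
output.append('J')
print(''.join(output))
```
EGHJ

Inner exception caught by inner handler, outer continues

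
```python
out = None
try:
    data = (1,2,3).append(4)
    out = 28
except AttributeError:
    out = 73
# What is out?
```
73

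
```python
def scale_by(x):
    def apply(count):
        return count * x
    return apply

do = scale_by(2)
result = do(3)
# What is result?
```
6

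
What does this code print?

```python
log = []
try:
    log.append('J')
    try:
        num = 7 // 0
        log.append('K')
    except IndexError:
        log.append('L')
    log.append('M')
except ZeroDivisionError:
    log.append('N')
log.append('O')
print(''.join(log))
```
JNO

Inner handler doesn't match, propagates to outer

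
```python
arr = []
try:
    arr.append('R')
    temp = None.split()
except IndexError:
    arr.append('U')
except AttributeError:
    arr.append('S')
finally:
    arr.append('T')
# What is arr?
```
['R', 'S', 'T']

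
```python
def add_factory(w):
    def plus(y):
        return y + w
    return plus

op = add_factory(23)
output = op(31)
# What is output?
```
54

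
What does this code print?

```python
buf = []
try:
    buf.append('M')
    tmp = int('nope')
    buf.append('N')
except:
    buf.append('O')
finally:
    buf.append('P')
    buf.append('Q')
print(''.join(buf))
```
MOPQ

Code before exception runs, then except, then all of finally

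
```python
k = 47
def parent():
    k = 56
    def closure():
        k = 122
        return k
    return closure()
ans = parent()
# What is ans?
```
122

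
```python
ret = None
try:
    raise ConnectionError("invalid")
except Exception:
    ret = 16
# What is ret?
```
16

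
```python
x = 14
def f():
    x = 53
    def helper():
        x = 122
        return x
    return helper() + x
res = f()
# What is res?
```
175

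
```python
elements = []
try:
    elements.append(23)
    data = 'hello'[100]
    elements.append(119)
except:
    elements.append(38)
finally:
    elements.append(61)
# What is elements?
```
[23, 38, 61]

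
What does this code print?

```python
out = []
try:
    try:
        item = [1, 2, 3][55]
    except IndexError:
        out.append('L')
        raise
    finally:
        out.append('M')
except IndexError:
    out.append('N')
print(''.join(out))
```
LMN

finally runs before re-raised exception propagates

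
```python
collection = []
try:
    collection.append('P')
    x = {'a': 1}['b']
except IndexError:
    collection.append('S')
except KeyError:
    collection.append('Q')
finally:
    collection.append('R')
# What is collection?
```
['P', 'Q', 'R']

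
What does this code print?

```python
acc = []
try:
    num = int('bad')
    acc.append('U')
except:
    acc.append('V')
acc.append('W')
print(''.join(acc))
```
VW

Exception raised in try, caught by bare except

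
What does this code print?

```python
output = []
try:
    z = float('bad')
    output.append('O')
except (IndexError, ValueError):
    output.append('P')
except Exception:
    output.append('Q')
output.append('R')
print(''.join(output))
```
PR

ValueError matches tuple containing it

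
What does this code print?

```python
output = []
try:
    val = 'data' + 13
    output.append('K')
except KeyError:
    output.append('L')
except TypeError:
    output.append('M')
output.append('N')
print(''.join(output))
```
MN

TypeError is caught by its specific handler, not KeyError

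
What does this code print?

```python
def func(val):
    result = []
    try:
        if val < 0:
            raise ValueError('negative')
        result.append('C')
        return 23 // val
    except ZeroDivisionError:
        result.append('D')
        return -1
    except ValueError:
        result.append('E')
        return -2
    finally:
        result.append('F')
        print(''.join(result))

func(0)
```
CDF

val=0 causes ZeroDivisionError, caught, finally prints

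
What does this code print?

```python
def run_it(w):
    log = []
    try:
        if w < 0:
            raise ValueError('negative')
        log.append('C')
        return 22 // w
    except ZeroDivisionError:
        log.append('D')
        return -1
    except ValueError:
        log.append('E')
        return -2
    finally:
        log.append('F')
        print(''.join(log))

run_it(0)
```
CDF

w=0 causes ZeroDivisionError, caught, finally prints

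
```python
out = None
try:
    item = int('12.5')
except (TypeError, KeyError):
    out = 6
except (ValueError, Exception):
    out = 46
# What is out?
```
46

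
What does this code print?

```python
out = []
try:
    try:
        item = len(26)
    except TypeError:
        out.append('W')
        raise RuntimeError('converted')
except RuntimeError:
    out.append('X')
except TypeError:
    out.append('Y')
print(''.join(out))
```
WX

New RuntimeError raised, caught by outer RuntimeError handler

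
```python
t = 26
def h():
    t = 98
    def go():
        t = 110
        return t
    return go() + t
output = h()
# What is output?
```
208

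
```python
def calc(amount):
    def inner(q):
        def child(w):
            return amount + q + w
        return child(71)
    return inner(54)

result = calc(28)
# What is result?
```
153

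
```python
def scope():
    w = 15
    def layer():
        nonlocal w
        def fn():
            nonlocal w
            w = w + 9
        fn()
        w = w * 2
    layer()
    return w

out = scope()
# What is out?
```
48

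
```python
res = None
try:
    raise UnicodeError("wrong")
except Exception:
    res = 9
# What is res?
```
9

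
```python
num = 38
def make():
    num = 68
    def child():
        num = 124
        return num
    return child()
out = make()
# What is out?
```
124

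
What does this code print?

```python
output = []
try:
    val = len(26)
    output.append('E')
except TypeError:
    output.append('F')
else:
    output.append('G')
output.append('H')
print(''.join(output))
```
FH

else block skipped when exception is caught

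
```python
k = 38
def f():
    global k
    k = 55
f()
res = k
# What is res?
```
55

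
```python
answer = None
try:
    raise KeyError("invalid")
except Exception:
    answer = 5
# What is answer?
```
5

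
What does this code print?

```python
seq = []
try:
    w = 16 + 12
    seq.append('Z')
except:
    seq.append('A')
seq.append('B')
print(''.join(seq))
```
ZB

No exception, try block completes normally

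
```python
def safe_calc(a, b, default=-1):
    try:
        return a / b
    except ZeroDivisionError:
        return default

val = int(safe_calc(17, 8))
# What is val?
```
2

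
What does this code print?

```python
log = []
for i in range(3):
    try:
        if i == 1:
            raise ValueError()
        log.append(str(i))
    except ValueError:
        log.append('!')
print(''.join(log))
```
0!2

Exception on i=1 caught, loop continues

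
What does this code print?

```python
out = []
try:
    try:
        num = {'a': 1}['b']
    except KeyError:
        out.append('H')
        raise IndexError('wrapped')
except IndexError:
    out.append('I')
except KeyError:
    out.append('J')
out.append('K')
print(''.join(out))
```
HIK

IndexError raised and caught, original KeyError not re-raised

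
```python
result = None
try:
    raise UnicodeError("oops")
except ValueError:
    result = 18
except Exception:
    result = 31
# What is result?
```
18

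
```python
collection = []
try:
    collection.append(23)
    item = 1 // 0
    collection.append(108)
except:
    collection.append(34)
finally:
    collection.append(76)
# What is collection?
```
[23, 34, 76]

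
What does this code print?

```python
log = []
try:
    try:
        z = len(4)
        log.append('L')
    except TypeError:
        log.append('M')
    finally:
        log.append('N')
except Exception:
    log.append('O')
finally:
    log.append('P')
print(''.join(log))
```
MNP

Both finally blocks run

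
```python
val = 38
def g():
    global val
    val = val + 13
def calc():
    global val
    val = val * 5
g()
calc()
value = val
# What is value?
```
255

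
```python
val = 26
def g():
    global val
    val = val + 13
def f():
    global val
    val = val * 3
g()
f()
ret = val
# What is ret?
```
117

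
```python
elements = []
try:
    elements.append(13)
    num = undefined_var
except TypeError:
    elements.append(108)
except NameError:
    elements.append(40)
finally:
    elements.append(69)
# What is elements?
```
[13, 40, 69]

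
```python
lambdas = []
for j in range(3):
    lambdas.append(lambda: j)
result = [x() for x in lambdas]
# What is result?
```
[2, 2, 2]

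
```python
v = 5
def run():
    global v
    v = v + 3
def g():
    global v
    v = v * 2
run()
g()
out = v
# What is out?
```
16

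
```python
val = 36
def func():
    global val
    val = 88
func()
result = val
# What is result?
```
88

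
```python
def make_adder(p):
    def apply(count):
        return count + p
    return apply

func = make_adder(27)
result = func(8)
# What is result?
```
35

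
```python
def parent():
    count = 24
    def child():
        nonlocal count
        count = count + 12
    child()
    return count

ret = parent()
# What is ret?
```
36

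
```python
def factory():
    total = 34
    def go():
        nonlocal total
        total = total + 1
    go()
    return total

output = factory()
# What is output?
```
35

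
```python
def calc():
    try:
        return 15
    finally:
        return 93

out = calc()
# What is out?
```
93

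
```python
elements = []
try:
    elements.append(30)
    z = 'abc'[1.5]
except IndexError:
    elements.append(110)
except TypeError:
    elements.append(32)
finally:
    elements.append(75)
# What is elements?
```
[30, 32, 75]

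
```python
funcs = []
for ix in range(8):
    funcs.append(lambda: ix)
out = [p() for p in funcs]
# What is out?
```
[7, 7, 7, 7, 7, 7, 7, 7]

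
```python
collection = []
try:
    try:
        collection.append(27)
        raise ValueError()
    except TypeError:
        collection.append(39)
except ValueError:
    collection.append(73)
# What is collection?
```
[27, 73]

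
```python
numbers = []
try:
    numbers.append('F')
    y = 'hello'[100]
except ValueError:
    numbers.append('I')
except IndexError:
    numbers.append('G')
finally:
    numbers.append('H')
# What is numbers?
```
['F', 'G', 'H']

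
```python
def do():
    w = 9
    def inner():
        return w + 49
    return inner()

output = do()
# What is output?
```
58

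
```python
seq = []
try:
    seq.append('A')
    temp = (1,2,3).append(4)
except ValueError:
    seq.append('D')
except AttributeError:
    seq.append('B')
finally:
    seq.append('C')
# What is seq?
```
['A', 'B', 'C']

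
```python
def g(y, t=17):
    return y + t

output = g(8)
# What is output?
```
25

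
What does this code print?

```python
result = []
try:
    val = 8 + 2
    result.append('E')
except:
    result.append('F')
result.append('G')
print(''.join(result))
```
EG

No exception, try block completes normally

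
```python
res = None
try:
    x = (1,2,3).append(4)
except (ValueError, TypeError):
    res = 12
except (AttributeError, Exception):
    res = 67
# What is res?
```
67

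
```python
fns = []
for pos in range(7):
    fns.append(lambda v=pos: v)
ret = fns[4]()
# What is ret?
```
4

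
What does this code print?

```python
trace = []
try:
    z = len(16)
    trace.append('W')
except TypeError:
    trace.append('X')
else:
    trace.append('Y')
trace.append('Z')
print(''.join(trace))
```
XZ

else block skipped when exception is caught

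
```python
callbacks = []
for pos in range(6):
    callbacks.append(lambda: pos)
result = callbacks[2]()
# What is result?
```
5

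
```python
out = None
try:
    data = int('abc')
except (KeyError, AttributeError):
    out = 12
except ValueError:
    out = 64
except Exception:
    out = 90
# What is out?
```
64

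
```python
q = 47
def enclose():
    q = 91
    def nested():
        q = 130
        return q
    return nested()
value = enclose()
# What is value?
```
130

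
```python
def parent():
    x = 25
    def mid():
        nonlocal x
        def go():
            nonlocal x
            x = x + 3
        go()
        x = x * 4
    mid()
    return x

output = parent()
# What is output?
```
112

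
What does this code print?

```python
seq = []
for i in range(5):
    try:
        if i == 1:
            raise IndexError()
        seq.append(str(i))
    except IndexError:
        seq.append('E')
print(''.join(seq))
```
0E234

Exception on i=1 caught, loop continues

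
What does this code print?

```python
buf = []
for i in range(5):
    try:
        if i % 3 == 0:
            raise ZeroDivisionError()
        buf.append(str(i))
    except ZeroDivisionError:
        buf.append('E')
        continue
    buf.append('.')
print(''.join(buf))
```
E1.2.E4.

continue in except skips rest of loop body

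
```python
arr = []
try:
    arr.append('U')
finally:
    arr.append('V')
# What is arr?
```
['U', 'V']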